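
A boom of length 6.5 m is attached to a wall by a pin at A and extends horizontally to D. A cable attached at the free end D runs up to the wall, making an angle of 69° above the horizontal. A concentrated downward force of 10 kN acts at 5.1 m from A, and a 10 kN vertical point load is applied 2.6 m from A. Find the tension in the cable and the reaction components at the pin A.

T = 12.69 kN, A_x = 4.547 kN, A_y = 8.154 kN

ΣM about A: T·sin69°·6.5 − 10·5.1 − 10·2.6 = 0 → T = 77/(6.5·0.93358) = 12.689 ≈ 12.69 kN.
ΣF_x = 0: A_x − T·cos69° = 0 → A_x = 12.689 × 0.358368 = 4.547 kN.
ΣF_y = 0: A_y + T·sin69° − 10 − 10 = 0 → A_y = 20 − 12.689 × 0.93358 = 8.154 kN.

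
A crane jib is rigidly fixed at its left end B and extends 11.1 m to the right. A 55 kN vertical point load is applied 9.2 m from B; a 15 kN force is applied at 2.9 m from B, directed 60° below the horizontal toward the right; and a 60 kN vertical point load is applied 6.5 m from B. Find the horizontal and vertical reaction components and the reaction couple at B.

ΣF_x = 0: B_x + 15·cos60° = 0 → B_x = -7.500 kN.
ΣF_y = 0: B_y − 55 − 15·sin60° − 60 = 0 → B_y = 128.0 kN.
ΣM about B: M_B − 55·9.2 − 15·sin60°·2.9 − 60·6.5 = 0 → M_B = 933.7 kN·m.

B_x = -7.500 kN, B_y = 128.0 kN, M_B = 933.7 kN·m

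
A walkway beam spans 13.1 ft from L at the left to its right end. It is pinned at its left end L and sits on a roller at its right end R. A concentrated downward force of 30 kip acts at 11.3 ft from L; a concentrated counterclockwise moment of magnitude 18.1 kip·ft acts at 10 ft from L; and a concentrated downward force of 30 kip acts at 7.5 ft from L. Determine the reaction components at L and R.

Taking moments about L: R_y·13.1 − 30·11.3 + 18.1 − 30·7.5 = 0 → R_y = 545.9/13.1 = 41.6718 ≈ 41.67 kip.
ΣF_y = 0: L_y + 41.6718 − 30 − 30 = 0 → L_y = 18.33 kip.
ΣF_x = 0: no horizontal applied forces, so L_x = 0.

L_x = 0, L_y = 18.33 kip, R_y = 41.67 kip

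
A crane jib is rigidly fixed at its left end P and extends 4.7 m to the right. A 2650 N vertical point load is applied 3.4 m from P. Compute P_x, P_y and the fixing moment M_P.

P_x = 0, P_y = 2650 N, M_P = 9010 N·m

ΣF_x = 0: P_x = 0.
ΣF_y = 0: P_y − 2650 = 0 → P_y = 2650 N.
ΣM about P: M_P − 2650·3.4 = 0 → M_P = 9010 N·m.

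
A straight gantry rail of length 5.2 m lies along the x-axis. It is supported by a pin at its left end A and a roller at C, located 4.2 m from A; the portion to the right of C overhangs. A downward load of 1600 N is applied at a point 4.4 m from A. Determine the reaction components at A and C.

A_x = 0, A_y = -76.19 N, C_y = 1676 N

Taking moments about A: C_y·4.2 − 1600·4.4 = 0 → C_y = 7040/4.2 = 1676.19 ≈ 1676 N.
ΣF_y = 0: A_y + 1676.19 − 1600 = 0 → A_y = -76.19 N.
ΣF_x = 0: no horizontal applied forces, so A_x = 0.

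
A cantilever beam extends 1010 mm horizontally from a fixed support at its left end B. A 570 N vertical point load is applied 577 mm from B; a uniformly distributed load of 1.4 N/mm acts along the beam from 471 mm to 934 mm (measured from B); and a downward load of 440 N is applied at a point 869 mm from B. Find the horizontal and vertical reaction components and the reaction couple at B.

B_x = 0, B_y = 1658 N, M_B = 1167000 N·mm

Resultant of the distributed load: 1.4 × 463 = 648.2 N at 702.5 mm from B.
ΣF_x = 0: B_x = 0.
ΣF_y = 0: B_y − 570 − 1.4·463 − 440 = 0 → B_y = 1658 N.
ΣM about B: M_B − 570·577 − (1.4·463)·702.5 − 440·869 = 0 → M_B = 1167000 N·mm.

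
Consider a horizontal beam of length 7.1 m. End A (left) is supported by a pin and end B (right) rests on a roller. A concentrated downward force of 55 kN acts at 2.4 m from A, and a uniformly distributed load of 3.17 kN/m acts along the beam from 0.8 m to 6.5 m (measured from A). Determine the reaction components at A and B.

Resultant of the distributed load: 3.17 × 5.7 = 18.069 kN at 3.65 m from A.
Moments about A: B_y·7.1 − 55·2.4 − (3.17·5.7)·3.65 = 0 → B_y = 197.95185/7.1 = 27.8805 ≈ 27.88 kN.
ΣF_y = 0: A_y + 27.8805 − 55 − 3.17·5.7 = 0 → A_y = 45.19 kN.
ΣF_x = 0: no horizontal applied forces, so A_x = 0.

A_x = 0, A_y = 45.19 kN, B_y = 27.88 kN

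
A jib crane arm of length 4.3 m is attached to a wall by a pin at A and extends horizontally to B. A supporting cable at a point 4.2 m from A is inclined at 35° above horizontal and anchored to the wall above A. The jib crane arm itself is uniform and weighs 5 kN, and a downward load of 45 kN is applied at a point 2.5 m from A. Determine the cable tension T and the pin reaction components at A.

ΣM about A: T·sin35°·4.2 − 5·2.15 − 45·2.5 = 0 → T = 123.25/(4.2·0.573576) = 51.1619 ≈ 51.16 kN.
ΣF_x = 0: A_x − T·cos35° = 0 → A_x = 51.1619 × 0.819152 = 41.91 kN.
ΣF_y = 0: A_y + T·sin35° − 5 − 45 = 0 → A_y = 50 − 51.1619 × 0.573576 = 20.65 kN.

T = 51.16 kN, A_x = 41.91 kN, A_y = 20.65 kN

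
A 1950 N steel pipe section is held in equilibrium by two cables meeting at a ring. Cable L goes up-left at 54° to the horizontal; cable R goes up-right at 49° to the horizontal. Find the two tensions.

T_L = 1313 N, T_R = 1176 N

ΣF_x = 0: −T_L·cos54° + T_R·cos49° = 0 → T_R = 0.895933·T_L.
ΣF_y = 0: T_L·sin54° + T_R·sin49° = 1950.
Substitute: T_L·(0.809017 + 0.895933·0.75471) = 1950 → T_L = 1312.97 ≈ 1313 N.
Then T_R = 0.895933 × 1312.97 = 1176 N.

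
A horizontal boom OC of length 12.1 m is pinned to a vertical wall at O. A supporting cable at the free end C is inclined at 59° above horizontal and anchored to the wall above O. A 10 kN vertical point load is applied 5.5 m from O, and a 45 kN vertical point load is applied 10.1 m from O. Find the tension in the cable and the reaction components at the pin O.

T = 49.12 kN, O_x = 25.30 kN, O_y = 12.89 kN

ΣM about O: T·sin59°·12.1 − 10·5.5 − 45·10.1 = 0 → T = 509.5/(12.1·0.857167) = 49.124 ≈ 49.12 kN.
ΣF_x = 0: O_x − T·cos59° = 0 → O_x = 49.124 × 0.515038 = 25.30 kN.
ΣF_y = 0: O_y + T·sin59° − 10 − 45 = 0 → O_y = 55 − 49.124 × 0.857167 = 12.89 kN.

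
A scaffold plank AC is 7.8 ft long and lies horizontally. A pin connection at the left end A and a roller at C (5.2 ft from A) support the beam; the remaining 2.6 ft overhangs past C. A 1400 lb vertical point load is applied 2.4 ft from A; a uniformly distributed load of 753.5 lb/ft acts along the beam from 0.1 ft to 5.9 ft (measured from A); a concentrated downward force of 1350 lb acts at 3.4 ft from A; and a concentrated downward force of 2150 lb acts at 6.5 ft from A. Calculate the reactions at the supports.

A_x = 0, A_y = 2533 lb, C_y = 6738 lb

Resultant of the distributed load: 753.5 × 5.8 = 4370.3 lb at 3 ft from A.
Moments about A: C_y·5.2 − 1400·2.4 − (753.5·5.8)·3 − 1350·3.4 − 2150·6.5 = 0 → C_y = 35035.9/5.2 = 6737.67 ≈ 6738 lb.
ΣF_y = 0: A_y + 6737.67 − 1400 − 753.5·5.8 − 1350 − 2150 = 0 → A_y = 2533 lb.
ΣF_x = 0: no horizontal applied forces, so A_x = 0.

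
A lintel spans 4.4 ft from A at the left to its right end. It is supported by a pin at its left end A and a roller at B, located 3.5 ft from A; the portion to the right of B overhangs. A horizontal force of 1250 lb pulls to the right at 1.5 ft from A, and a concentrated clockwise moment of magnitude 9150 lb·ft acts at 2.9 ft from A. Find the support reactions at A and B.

ΣM about A: B_y·3.5 − 9150 = 0 → B_y = 9150/3.5 = 2614.29 ≈ 2614 lb.
ΣF_y = 0: A_y + 2614.29  = 0 → A_y = -2614 lb.
ΣF_x = 0: A_x + 1250 = 0 → A_x = -1250 lb.

A_x = -1250 lb, A_y = -2614 lb, B_y = 2614 lb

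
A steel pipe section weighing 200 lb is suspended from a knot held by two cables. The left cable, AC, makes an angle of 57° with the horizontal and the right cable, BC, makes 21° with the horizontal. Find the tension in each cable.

T_AC = 190.9 lb, T_BC = 111.4 lb

ΣF_x = 0: −T_AC·cos57° + T_BC·cos21° = 0 → T_BC = 0.583387·T_AC.
ΣF_y = 0: T_AC·sin57° + T_BC·sin21° = 200.
Substitute: T_AC·(0.838671 + 0.583387·0.358368) = 200 → T_AC = 190.887 ≈ 190.9 lb.
Then T_BC = 0.583387 × 190.887 = 111.4 lb.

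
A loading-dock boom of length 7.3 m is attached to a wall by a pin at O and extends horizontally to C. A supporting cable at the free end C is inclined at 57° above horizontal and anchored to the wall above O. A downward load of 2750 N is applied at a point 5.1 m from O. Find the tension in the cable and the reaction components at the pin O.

T = 2291 N, O_x = 1248 N, O_y = 828.8 N

ΣM about O: T·sin57°·7.3 − 2750·5.1 = 0 → T = 14025/(7.3·0.838671) = 2290.81 ≈ 2291 N.
ΣF_x = 0: O_x − T·cos57° = 0 → O_x = 2290.81 × 0.544639 = 1248 N.
ΣF_y = 0: O_y + T·sin57° − 2750 = 0 → O_y = 2750 − 2290.81 × 0.838671 = 828.8 N.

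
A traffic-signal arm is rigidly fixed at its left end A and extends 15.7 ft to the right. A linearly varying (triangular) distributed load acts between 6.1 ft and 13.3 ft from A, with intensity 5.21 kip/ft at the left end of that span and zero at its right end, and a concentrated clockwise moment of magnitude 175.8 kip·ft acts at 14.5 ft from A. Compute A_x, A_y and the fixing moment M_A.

A_x = 0, A_y = 18.76 kip, M_A = 335.2 kip·ft

Resultant of the triangular load: ½ × 5.21 × 7.2 = 18.756 kip, acting at 8.5 ft from A (one-third of the span from the peak).
ΣF_x = 0: A_x = 0.
ΣF_y = 0: A_y − ½·5.21·7.2 = 0 → A_y = 18.76 kip.
ΣM about A: M_A − (½·5.21·7.2)·8.5 − 175.8 = 0 → M_A = 335.2 kip·ft.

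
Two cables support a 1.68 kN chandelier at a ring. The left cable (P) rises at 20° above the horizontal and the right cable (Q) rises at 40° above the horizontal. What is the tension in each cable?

T_P = 1.486 kN, T_Q = 1.823 kN

ΣF_x = 0: −T_P·cos20° + T_Q·cos40° = 0 → T_Q = 1.22668·T_P.
ΣF_y = 0: T_P·sin20° + T_Q·sin40° = 1.68.
Substitute: T_P·(0.34202 + 1.22668·0.642788) = 1.68 → T_P = 1.48605 ≈ 1.486 kN.
Then T_Q = 1.22668 × 1.48605 = 1.823 kN.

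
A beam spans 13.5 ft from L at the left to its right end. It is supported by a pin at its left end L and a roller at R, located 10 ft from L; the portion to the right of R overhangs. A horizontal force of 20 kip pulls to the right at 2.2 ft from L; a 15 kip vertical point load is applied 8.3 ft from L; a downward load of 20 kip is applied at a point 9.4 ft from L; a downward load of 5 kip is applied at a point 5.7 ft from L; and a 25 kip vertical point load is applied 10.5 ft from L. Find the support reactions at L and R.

L_x = -20.00 kip, L_y = 4.650 kip, R_y = 60.35 kip

Moments about L: R_y·10 − 15·8.3 − 20·9.4 − 5·5.7 − 25·10.5 = 0 → R_y = 603.5/10 = 60.35 kip.
ΣF_y = 0: L_y + 60.35 − 15 − 20 − 5 − 25 = 0 → L_y = 4.650 kip.
ΣF_x = 0: L_x + 20 = 0 → L_x = -20.00 kip.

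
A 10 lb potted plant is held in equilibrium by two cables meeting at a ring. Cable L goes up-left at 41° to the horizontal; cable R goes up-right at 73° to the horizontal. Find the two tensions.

T_L = 3.200 lb, T_R = 8.261 lb

ΣF_x = 0: −T_L·cos41° + T_R·cos73° = 0 → T_R = 2.58134·T_L.
ΣF_y = 0: T_L·sin41° + T_R·sin73° = 10.
Substitute: T_L·(0.656059 + 2.58134·0.956305) = 10 → T_L = 3.2004 ≈ 3.200 lb.
Then T_R = 2.58134 × 3.2004 = 8.261 lb.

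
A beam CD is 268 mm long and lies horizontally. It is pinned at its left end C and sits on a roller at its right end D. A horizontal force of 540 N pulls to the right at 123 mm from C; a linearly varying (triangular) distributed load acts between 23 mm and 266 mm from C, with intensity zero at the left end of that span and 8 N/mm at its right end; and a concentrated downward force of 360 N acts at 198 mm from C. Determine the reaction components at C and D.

Resultant of the triangular load: ½ × 8 × 243 = 972 N, acting at 185 mm from C (one-third of the span from the peak).
Moments about C: D_y·268 − (½·8·243)·185 − 360·198 = 0 → D_y = 251100/268 = 936.94 ≈ 936.9 N.
ΣF_y = 0: C_y + 936.94 − ½·8·243 − 360 = 0 → C_y = 395.1 N.
ΣF_x = 0: C_x + 540 = 0 → C_x = -540.0 N.

C_x = -540.0 N, C_y = 395.1 N, D_y = 936.9 N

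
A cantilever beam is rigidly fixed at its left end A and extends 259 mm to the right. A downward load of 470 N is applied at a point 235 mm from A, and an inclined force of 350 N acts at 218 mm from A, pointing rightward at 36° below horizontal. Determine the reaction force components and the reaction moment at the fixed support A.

ΣF_x = 0: A_x + 350·cos36° = 0 → A_x = -283.2 N.
ΣF_y = 0: A_y − 470 − 350·sin36° = 0 → A_y = 675.7 N.
ΣM about A: M_A − 470·235 − 350·sin36°·218 = 0 → M_A = 155300 N·mm.

A_x = -283.2 N, A_y = 675.7 N, M_A = 155300 N·mm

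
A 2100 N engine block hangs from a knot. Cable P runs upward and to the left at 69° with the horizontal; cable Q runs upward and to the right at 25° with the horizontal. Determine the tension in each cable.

ΣF_x = 0: −T_P·cos69° + T_Q·cos25° = 0 → T_Q = 0.395415·T_P.
ΣF_y = 0: T_P·sin69° + T_Q·sin25° = 2100.
Substitute: T_P·(0.93358 + 0.395415·0.422618) = 2100 → T_P = 1907.9 ≈ 1908 N.
Then T_Q = 0.395415 × 1907.9 = 754.4 N.

T_P = 1908 N, T_Q = 754.4 N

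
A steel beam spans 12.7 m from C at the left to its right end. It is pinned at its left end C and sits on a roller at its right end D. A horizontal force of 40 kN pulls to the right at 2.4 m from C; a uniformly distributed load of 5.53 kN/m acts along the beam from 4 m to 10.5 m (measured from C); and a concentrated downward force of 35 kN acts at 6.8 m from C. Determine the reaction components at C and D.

Resultant of the distributed load: 5.53 × 6.5 = 35.945 kN at 7.25 m from C.
Taking moments about C: D_y·12.7 − (5.53·6.5)·7.25 − 35·6.8 = 0 → D_y = 498.60125/12.7 = 39.2599 ≈ 39.26 kN.
ΣF_y = 0: C_y + 39.2599 − 5.53·6.5 − 35 = 0 → C_y = 31.69 kN.
ΣF_x = 0: C_x + 40 = 0 → C_x = -40.00 kN.

C_x = -40.00 kN, C_y = 31.69 kN, D_y = 39.26 kN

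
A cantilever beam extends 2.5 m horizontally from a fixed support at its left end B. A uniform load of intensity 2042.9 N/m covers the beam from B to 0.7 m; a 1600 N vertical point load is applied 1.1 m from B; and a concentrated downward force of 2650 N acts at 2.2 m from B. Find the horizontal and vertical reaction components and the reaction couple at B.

Resultant of the distributed load: 2042.9 × 0.7 = 1430.03 N at 0.35 m from B.
ΣF_x = 0: B_x = 0.
ΣF_y = 0: B_y − 2042.9·0.7 − 1600 − 2650 = 0 → B_y = 5680 N.
ΣM about B: M_B − (2042.9·0.7)·0.35 − 1600·1.1 − 2650·2.2 = 0 → M_B = 8091 N·m.

B_x = 0, B_y = 5680 N, M_B = 8091 N·m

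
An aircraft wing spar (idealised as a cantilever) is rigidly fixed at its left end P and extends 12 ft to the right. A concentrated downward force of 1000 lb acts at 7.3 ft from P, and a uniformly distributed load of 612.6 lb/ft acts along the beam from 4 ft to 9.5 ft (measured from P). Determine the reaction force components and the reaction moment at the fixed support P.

P_x = 0, P_y = 4369 lb, M_P = 30040 lb·ft

Resultant of the distributed load: 612.6 × 5.5 = 3369.3 lb at 6.75 ft from P.
ΣF_x = 0: P_x = 0.
ΣF_y = 0: P_y − 1000 − 612.6·5.5 = 0 → P_y = 4369 lb.
ΣM about P: M_P − 1000·7.3 − (612.6·5.5)·6.75 = 0 → M_P = 30040 lb·ft.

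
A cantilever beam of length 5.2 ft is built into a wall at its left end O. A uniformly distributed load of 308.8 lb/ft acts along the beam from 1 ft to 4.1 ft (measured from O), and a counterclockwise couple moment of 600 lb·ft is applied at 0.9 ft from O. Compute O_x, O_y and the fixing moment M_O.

O_x = 0, O_y = 957.3 lb, M_O = 1841 lb·ft

Resultant of the distributed load: 308.8 × 3.1 = 957.28 lb at 2.55 ft from O.
ΣF_x = 0: O_x = 0.
ΣF_y = 0: O_y − 308.8·3.1 = 0 → O_y = 957.3 lb.
ΣM about O: M_O − (308.8·3.1)·2.55 + 600 = 0 → M_O = 1841 lb·ft.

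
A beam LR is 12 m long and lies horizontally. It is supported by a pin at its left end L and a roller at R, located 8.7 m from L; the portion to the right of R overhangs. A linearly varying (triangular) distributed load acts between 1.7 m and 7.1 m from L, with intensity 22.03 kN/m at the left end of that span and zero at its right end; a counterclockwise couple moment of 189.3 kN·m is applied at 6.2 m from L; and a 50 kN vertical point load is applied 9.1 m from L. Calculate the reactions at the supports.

L_x = 0, L_y = 55.01 kN, R_y = 54.47 kN

Resultant of the triangular load: ½ × 22.03 × 5.4 = 59.481 kN, acting at 3.5 m from L (one-third of the span from the peak).
Moments about L: R_y·8.7 − (½·22.03·5.4)·3.5 + 189.3 − 50·9.1 = 0 → R_y = 473.8835/8.7 = 54.4694 ≈ 54.47 kN.
ΣF_y = 0: L_y + 54.4694 − ½·22.03·5.4 − 50 = 0 → L_y = 55.01 kN.
ΣF_x = 0: no horizontal applied forces, so L_x = 0.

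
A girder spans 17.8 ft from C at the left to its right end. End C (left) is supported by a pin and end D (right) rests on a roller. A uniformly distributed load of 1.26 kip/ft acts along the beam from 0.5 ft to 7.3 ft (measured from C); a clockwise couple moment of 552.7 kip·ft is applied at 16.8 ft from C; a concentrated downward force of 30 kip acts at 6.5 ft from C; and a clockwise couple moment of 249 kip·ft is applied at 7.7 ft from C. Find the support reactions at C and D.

Resultant of the distributed load: 1.26 × 6.8 = 8.568 kip at 3.9 ft from C.
Taking moments about C: D_y·17.8 − (1.26·6.8)·3.9 − 552.7 − 30·6.5 − 249 = 0 → D_y = 1030.1152/17.8 = 57.8716 ≈ 57.87 kip.
ΣF_y = 0: C_y + 57.8716 − 1.26·6.8 − 30 = 0 → C_y = -19.30 kip.
ΣF_x = 0: no horizontal applied forces, so C_x = 0.

C_x = 0, C_y = -19.30 kip, D_y = 57.87 kip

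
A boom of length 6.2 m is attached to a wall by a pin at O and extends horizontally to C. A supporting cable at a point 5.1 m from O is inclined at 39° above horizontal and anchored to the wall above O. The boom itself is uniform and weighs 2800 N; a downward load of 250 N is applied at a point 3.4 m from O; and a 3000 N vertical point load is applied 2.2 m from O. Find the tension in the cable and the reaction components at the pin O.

ΣM about O: T·sin39°·5.1 − 2800·3.1 − 250·3.4 − 3000·2.2 = 0 → T = 16130/(5.1·0.62932) = 5025.65 ≈ 5026 N.
ΣF_x = 0: O_x − T·cos39° = 0 → O_x = 5025.65 × 0.777146 = 3906 N.
ΣF_y = 0: O_y + T·sin39° − 2800 − 250 − 3000 = 0 → O_y = 6050 − 5025.65 × 0.62932 = 2887 N.

T = 5026 N, O_x = 3906 N, O_y = 2887 N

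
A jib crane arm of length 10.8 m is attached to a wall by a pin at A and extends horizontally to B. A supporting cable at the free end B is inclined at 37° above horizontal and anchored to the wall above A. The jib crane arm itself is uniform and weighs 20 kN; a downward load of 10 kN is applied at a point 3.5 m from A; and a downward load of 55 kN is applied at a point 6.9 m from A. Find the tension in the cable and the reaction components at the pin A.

T = 80.39 kN, A_x = 64.20 kN, A_y = 36.62 kN

ΣM about A: T·sin37°·10.8 − 20·5.4 − 10·3.5 − 55·6.9 = 0 → T = 522.5/(10.8·0.601815) = 80.3895 ≈ 80.39 kN.
ΣF_x = 0: A_x − T·cos37° = 0 → A_x = 80.3895 × 0.798636 = 64.20 kN.
ΣF_y = 0: A_y + T·sin37° − 20 − 10 − 55 = 0 → A_y = 85 − 80.3895 × 0.601815 = 36.62 kN.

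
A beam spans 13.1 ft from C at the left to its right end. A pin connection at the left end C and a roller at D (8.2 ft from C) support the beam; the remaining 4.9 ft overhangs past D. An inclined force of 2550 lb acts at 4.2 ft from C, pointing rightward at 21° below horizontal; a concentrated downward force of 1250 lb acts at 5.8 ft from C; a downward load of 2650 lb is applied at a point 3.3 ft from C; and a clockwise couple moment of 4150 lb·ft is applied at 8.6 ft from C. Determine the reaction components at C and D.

C_x = -2381 lb, C_y = 1889 lb, D_y = 2925 lb

ΣM about C: D_y·8.2 − 2550·sin21°·4.2 − 1250·5.8 − 2650·3.3 − 4150 = 0 → D_y = 23983.1/8.2 = 2924.77 ≈ 2925 lb.
ΣF_y = 0: C_y + 2924.77 − 2550·sin21° − 1250 − 2650 = 0 → C_y = 1889 lb.
ΣF_x = 0: C_x + 2550·cos21° = 0 → C_x = -2381 lb.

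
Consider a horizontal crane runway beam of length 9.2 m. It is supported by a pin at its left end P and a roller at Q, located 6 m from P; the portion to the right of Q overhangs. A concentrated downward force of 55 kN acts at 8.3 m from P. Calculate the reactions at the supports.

P_x = 0, P_y = -21.08 kN, Q_y = 76.08 kN

ΣM about P: Q_y·6 − 55·8.3 = 0 → Q_y = 456.5/6 = 76.0833 ≈ 76.08 kN.
ΣF_y = 0: P_y + 76.0833 − 55 = 0 → P_y = -21.08 kN.
ΣF_x = 0: no horizontal applied forces, so P_x = 0.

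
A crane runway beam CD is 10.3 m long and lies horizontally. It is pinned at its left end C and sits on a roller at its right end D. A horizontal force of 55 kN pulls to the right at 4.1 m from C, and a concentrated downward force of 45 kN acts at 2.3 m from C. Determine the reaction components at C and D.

C_x = -55.00 kN, C_y = 34.95 kN, D_y = 10.05 kN

Moments about C: D_y·10.3 − 45·2.3 = 0 → D_y = 103.5/10.3 = 10.0485 ≈ 10.05 kN.
ΣF_y = 0: C_y + 10.0485 − 45 = 0 → C_y = 34.95 kN.
ΣF_x = 0: C_x + 55 = 0 → C_x = -55.00 kN.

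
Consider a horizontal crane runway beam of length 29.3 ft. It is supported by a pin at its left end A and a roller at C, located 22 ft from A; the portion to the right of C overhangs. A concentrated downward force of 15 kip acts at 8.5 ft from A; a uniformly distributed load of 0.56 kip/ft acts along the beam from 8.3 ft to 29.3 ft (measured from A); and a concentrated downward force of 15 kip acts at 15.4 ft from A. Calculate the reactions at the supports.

A_x = 0, A_y = 15.42 kip, C_y = 26.34 kip

Resultant of the distributed load: 0.56 × 21 = 11.76 kip at 18.8 ft from A.
ΣM about A: C_y·22 − 15·8.5 − (0.56·21)·18.8 − 15·15.4 = 0 → C_y = 579.588/22 = 26.3449 ≈ 26.34 kip.
ΣF_y = 0: A_y + 26.3449 − 15 − 0.56·21 − 15 = 0 → A_y = 15.42 kip.
ΣF_x = 0: no horizontal applied forces, so A_x = 0.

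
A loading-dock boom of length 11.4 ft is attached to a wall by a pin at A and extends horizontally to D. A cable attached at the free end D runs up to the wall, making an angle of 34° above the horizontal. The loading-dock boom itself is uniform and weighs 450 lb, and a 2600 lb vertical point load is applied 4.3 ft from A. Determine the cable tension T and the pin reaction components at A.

T = 2156 lb, A_x = 1788 lb, A_y = 1844 lb

ΣM about A: T·sin34°·11.4 − 450·5.7 − 2600·4.3 = 0 → T = 13745/(11.4·0.559193) = 2156.15 ≈ 2156 lb.
ΣF_x = 0: A_x − T·cos34° = 0 → A_x = 2156.15 × 0.829038 = 1788 lb.
ΣF_y = 0: A_y + T·sin34° − 450 − 2600 = 0 → A_y = 3050 − 2156.15 × 0.559193 = 1844 lb.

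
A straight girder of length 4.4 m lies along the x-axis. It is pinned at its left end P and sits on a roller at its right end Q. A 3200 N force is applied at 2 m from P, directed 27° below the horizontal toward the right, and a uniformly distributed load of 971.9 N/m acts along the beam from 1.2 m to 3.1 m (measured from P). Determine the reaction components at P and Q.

P_x = -2851 N, P_y = 1737 N, Q_y = 1563 N

Resultant of the distributed load: 971.9 × 1.9 = 1846.61 N at 2.15 m from P.
ΣM about P: Q_y·4.4 − 3200·sin27°·2 − (971.9·1.9)·2.15 = 0 → Q_y = 6875.75/4.4 = 1562.67 ≈ 1563 N.
ΣF_y = 0: P_y + 1562.67 − 3200·sin27° − 971.9·1.9 = 0 → P_y = 1737 N.
ΣF_x = 0: P_x + 3200·cos27° = 0 → P_x = -2851 N.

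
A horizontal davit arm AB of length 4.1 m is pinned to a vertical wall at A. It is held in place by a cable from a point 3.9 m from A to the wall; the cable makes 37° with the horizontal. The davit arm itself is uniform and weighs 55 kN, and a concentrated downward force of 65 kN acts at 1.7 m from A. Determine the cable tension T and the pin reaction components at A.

T = 95.12 kN, A_x = 75.96 kN, A_y = 62.76 kN

ΣM about A: T·sin37°·3.9 − 55·2.05 − 65·1.7 = 0 → T = 223.25/(3.9·0.601815) = 95.1183 ≈ 95.12 kN.
ΣF_x = 0: A_x − T·cos37° = 0 → A_x = 95.1183 × 0.798636 = 75.96 kN.
ΣF_y = 0: A_y + T·sin37° − 55 − 65 = 0 → A_y = 120 − 95.1183 × 0.601815 = 62.76 kN.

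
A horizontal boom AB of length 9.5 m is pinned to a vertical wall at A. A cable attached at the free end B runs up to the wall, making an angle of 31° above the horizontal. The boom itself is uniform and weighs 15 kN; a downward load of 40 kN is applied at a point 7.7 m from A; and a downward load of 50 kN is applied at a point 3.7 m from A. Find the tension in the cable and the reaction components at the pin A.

ΣM about A: T·sin31°·9.5 − 15·4.75 − 40·7.7 − 50·3.7 = 0 → T = 564.25/(9.5·0.515038) = 115.321 ≈ 115.3 kN.
ΣF_x = 0: A_x − T·cos31° = 0 → A_x = 115.321 × 0.857167 = 98.85 kN.
ΣF_y = 0: A_y + T·sin31° − 15 − 40 − 50 = 0 → A_y = 105 − 115.321 × 0.515038 = 45.61 kN.

T = 115.3 kN, A_x = 98.85 kN, A_y = 45.61 kN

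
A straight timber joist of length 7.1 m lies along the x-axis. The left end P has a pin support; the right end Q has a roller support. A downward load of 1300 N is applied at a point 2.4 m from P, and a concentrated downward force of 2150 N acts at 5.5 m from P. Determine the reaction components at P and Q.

P_x = 0, P_y = 1345 N, Q_y = 2105 N

Taking moments about P: Q_y·7.1 − 1300·2.4 − 2150·5.5 = 0 → Q_y = 14945/7.1 = 2104.93 ≈ 2105 N.
ΣF_y = 0: P_y + 2104.93 − 1300 − 2150 = 0 → P_y = 1345 N.
ΣF_x = 0: no horizontal applied forces, so P_x = 0.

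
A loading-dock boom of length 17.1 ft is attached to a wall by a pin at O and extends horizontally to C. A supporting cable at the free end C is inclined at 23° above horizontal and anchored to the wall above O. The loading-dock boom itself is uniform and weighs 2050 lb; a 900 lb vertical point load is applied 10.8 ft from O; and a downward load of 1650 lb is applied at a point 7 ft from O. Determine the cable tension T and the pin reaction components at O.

ΣM about O: T·sin23°·17.1 − 2050·8.55 − 900·10.8 − 1650·7 = 0 → T = 38797.5/(17.1·0.390731) = 5806.7 ≈ 5807 lb.
ΣF_x = 0: O_x − T·cos23° = 0 → O_x = 5806.7 × 0.920505 = 5345 lb.
ΣF_y = 0: O_y + T·sin23° − 2050 − 900 − 1650 = 0 → O_y = 4600 − 5806.7 × 0.390731 = 2331 lb.

T = 5807 lb, O_x = 5345 lb, O_y = 2331 lb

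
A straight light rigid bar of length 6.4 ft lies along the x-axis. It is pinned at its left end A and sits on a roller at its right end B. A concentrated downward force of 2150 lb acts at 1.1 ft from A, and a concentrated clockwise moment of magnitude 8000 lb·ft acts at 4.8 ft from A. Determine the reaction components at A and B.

A_x = 0, A_y = 530.5 lb, B_y = 1620 lb

Taking moments about A: B_y·6.4 − 2150·1.1 − 8000 = 0 → B_y = 10365/6.4 = 1619.53 ≈ 1620 lb.
ΣF_y = 0: A_y + 1619.53 − 2150 = 0 → A_y = 530.5 lb.
ΣF_x = 0: no horizontal applied forces, so A_x = 0.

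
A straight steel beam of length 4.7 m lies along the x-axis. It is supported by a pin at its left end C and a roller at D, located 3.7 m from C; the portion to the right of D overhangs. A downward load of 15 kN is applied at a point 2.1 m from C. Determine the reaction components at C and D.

C_x = 0, C_y = 6.486 kN, D_y = 8.514 kN

ΣM about C: D_y·3.7 − 15·2.1 = 0 → D_y = 31.5/3.7 = 8.51351 ≈ 8.514 kN.
ΣF_y = 0: C_y + 8.51351 − 15 = 0 → C_y = 6.486 kN.
ΣF_x = 0: no horizontal applied forces, so C_x = 0.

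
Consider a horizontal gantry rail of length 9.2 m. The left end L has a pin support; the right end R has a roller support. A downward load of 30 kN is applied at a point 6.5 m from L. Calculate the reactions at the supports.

Taking moments about L: R_y·9.2 − 30·6.5 = 0 → R_y = 195/9.2 = 21.1957 ≈ 21.20 kN.
ΣF_y = 0: L_y + 21.1957 − 30 = 0 → L_y = 8.804 kN.
ΣF_x = 0: no horizontal applied forces, so L_x = 0.

L_x = 0, L_y = 8.804 kN, R_y = 21.20 kN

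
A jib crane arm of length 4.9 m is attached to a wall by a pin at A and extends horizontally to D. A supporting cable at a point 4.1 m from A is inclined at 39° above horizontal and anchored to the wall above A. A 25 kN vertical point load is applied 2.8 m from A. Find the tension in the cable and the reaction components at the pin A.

T = 27.13 kN, A_x = 21.08 kN, A_y = 7.927 kN

ΣM about A: T·sin39°·4.1 − 25·2.8 = 0 → T = 70/(4.1·0.62932) = 27.1296 ≈ 27.13 kN.
ΣF_x = 0: A_x − T·cos39° = 0 → A_x = 27.1296 × 0.777146 = 21.08 kN.
ΣF_y = 0: A_y + T·sin39° − 25 = 0 → A_y = 25 − 27.1296 × 0.62932 = 7.927 kN.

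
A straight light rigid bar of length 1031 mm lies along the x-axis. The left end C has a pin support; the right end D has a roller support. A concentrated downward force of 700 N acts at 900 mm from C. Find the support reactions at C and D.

C_x = 0, C_y = 88.94 N, D_y = 611.1 N

Moments about C: D_y·1031 − 700·900 = 0 → D_y = 630000/1031 = 611.057 ≈ 611.1 N.
ΣF_y = 0: C_y + 611.057 − 700 = 0 → C_y = 88.94 N.
ΣF_x = 0: no horizontal applied forces, so C_x = 0.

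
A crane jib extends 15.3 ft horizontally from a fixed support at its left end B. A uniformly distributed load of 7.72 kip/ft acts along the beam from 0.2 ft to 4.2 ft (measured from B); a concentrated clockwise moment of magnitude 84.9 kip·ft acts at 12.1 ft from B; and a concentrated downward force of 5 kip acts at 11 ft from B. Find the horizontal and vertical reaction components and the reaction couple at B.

Resultant of the distributed load: 7.72 × 4 = 30.88 kip at 2.2 ft from B.
ΣF_x = 0: B_x = 0.
ΣF_y = 0: B_y − 7.72·4 − 5 = 0 → B_y = 35.88 kip.
ΣM about B: M_B − (7.72·4)·2.2 − 84.9 − 5·11 = 0 → M_B = 207.8 kip·ft.

B_x = 0, B_y = 35.88 kip, M_B = 207.8 kip·ft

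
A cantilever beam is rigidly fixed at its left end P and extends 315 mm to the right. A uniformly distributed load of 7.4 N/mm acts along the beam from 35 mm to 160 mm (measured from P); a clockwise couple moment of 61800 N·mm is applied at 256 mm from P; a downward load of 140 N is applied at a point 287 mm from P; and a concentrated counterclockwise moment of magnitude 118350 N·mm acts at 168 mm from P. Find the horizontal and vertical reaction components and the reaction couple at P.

P_x = 0, P_y = 1065 N, M_P = 73820 N·mm

Resultant of the distributed load: 7.4 × 125 = 925 N at 97.5 mm from P.
ΣF_x = 0: P_x = 0.
ΣF_y = 0: P_y − 7.4·125 − 140 = 0 → P_y = 1065 N.
ΣM about P: M_P − (7.4·125)·97.5 − 61800 − 140·287 + 118350 = 0 → M_P = 73820 N·mm.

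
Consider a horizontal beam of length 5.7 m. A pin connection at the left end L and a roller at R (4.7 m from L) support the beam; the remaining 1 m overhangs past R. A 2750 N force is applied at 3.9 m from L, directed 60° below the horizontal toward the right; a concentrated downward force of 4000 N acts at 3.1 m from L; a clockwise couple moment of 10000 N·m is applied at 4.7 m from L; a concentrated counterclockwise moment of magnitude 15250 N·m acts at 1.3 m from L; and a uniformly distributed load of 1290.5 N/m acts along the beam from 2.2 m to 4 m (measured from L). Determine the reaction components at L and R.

L_x = -1375 N, L_y = 3675 N, R_y = 5030 N

Resultant of the distributed load: 1290.5 × 1.8 = 2322.9 N at 3.1 m from L.
Taking moments about L: R_y·4.7 − 2750·sin60°·3.9 − 4000·3.1 − 10000 + 15250 − (1290.5·1.8)·3.1 = 0 → R_y = 23639.1/4.7 = 5029.6 ≈ 5030 N.
ΣF_y = 0: L_y + 5029.6 − 2750·sin60° − 4000 − 1290.5·1.8 = 0 → L_y = 3675 N.
ΣF_x = 0: L_x + 2750·cos60° = 0 → L_x = -1375 N.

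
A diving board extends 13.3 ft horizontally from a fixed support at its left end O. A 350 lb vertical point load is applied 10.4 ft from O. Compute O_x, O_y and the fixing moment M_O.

O_x = 0, O_y = 350.0 lb, M_O = 3640 lb·ft

ΣF_x = 0: O_x = 0.
ΣF_y = 0: O_y − 350 = 0 → O_y = 350.0 lb.
ΣM about O: M_O − 350·10.4 = 0 → M_O = 3640 lb·ft.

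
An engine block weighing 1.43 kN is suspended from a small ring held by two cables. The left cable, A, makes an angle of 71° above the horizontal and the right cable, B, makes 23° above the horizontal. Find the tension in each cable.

ΣF_x = 0: −T_A·cos71° + T_B·cos23° = 0 → T_B = 0.353684·T_A.
ΣF_y = 0: T_A·sin71° + T_B·sin23° = 1.43.
Substitute: T_A·(0.945519 + 0.353684·0.390731) = 1.43 → T_A = 1.31954 ≈ 1.320 kN.
Then T_B = 0.353684 × 1.31954 = 0.4667 kN.

T_A = 1.320 kN, T_B = 0.4667 kN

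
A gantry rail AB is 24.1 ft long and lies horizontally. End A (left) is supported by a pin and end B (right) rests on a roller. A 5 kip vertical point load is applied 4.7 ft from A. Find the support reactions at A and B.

Taking moments about A: B_y·24.1 − 5·4.7 = 0 → B_y = 23.5/24.1 = 0.975104 ≈ 0.9751 kip.
ΣF_y = 0: A_y + 0.975104 − 5 = 0 → A_y = 4.025 kip.
ΣF_x = 0: no horizontal applied forces, so A_x = 0.

A_x = 0, A_y = 4.025 kip, B_y = 0.9751 kip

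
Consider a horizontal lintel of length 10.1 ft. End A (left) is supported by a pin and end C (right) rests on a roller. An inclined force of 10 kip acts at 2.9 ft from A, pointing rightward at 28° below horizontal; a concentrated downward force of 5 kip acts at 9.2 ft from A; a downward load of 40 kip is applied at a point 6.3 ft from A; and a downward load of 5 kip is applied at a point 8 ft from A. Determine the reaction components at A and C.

A_x = -8.829 kip, A_y = 19.88 kip, C_y = 34.81 kip

Taking moments about A: C_y·10.1 − 10·sin28°·2.9 − 5·9.2 − 40·6.3 − 5·8 = 0 → C_y = 351.615/10.1 = 34.8134 ≈ 34.81 kip.
ΣF_y = 0: A_y + 34.8134 − 10·sin28° − 5 − 40 − 5 = 0 → A_y = 19.88 kip.
ΣF_x = 0: A_x + 10·cos28° = 0 → A_x = -8.829 kip.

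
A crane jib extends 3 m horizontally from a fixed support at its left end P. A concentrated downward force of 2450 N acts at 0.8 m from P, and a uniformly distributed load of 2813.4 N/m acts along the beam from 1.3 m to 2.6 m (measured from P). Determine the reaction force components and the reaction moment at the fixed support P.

Resultant of the distributed load: 2813.4 × 1.3 = 3657.42 N at 1.95 m from P.
ΣF_x = 0: P_x = 0.
ΣF_y = 0: P_y − 2450 − 2813.4·1.3 = 0 → P_y = 6107 N.
ΣM about P: M_P − 2450·0.8 − (2813.4·1.3)·1.95 = 0 → M_P = 9092 N·m.

P_x = 0, P_y = 6107 N, M_P = 9092 N·m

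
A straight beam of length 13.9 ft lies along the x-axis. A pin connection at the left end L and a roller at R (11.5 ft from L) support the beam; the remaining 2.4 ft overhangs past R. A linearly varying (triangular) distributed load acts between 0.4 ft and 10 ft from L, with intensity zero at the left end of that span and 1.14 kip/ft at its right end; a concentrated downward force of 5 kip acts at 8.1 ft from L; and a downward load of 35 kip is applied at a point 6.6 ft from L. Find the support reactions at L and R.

L_x = 0, L_y = 18.63 kip, R_y = 26.84 kip

Resultant of the triangular load: ½ × 1.14 × 9.6 = 5.472 kip, acting at 6.8 ft from L (one-third of the span from the peak).
Moments about L: R_y·11.5 − (½·1.14·9.6)·6.8 − 5·8.1 − 35·6.6 = 0 → R_y = 308.7096/11.5 = 26.8443 ≈ 26.84 kip.
ΣF_y = 0: L_y + 26.8443 − ½·1.14·9.6 − 5 − 35 = 0 → L_y = 18.63 kip.
ΣF_x = 0: no horizontal applied forces, so L_x = 0.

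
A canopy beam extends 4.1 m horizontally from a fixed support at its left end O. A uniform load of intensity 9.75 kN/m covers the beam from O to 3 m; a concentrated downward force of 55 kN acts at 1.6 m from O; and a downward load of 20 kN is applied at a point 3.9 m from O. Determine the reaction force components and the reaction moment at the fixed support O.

O_x = 0, O_y = 104.2 kN, M_O = 209.9 kN·m

Resultant of the distributed load: 9.75 × 3 = 29.25 kN at 1.5 m from O.
ΣF_x = 0: O_x = 0.
ΣF_y = 0: O_y − 9.75·3 − 55 − 20 = 0 → O_y = 104.2 kN.
ΣM about O: M_O − (9.75·3)·1.5 − 55·1.6 − 20·3.9 = 0 → M_O = 209.9 kN·m.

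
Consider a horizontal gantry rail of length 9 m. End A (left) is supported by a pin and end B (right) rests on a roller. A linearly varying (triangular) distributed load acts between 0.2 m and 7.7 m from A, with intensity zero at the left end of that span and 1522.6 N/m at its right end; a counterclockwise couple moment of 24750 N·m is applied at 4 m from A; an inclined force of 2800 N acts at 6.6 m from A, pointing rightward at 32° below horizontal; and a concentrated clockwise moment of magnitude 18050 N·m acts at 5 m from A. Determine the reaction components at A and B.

Resultant of the triangular load: ½ × 1522.6 × 7.5 = 5709.75 N, acting at 5.2 m from A (one-third of the span from the peak).
ΣM about A: B_y·9 − (½·1522.6·7.5)·5.2 + 24750 − 2800·sin32°·6.6 − 18050 = 0 → B_y = 32783.6/9 = 3642.62 ≈ 3643 N.
ΣF_y = 0: A_y + 3642.62 − ½·1522.6·7.5 − 2800·sin32° = 0 → A_y = 3551 N.
ΣF_x = 0: A_x + 2800·cos32° = 0 → A_x = -2375 N.

A_x = -2375 N, A_y = 3551 N, B_y = 3643 N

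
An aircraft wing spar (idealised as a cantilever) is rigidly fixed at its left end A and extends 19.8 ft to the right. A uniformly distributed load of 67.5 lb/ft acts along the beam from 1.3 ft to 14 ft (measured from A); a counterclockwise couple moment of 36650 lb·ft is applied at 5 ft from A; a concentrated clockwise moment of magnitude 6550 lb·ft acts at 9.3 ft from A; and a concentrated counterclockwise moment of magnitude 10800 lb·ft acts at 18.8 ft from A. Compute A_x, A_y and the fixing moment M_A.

Resultant of the distributed load: 67.5 × 12.7 = 857.25 lb at 7.65 ft from A.
ΣF_x = 0: A_x = 0.
ΣF_y = 0: A_y − 67.5·12.7 = 0 → A_y = 857.2 lb.
ΣM about A: M_A − (67.5·12.7)·7.65 + 36650 − 6550 + 10800 = 0 → M_A = -34340 lb·ft.

A_x = 0, A_y = 857.2 lb, M_A = -34340 lb·ft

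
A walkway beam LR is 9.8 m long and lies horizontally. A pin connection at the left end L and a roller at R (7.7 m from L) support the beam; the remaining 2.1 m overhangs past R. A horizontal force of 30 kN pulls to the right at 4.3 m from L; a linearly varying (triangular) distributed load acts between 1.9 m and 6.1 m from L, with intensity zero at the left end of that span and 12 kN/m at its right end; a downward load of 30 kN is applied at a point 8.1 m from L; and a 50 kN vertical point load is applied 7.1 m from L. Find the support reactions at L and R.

Resultant of the triangular load: ½ × 12 × 4.2 = 25.2 kN, acting at 4.7 m from L (one-third of the span from the peak).
Moments about L: R_y·7.7 − (½·12·4.2)·4.7 − 30·8.1 − 50·7.1 = 0 → R_y = 716.44/7.7 = 93.0442 ≈ 93.04 kN.
ΣF_y = 0: L_y + 93.0442 − ½·12·4.2 − 30 − 50 = 0 → L_y = 12.16 kN.
ΣF_x = 0: L_x + 30 = 0 → L_x = -30.00 kN.

L_x = -30.00 kN, L_y = 12.16 kN, R_y = 93.04 kN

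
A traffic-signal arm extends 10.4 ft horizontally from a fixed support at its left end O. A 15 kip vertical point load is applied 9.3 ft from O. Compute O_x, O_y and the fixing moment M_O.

O_x = 0, O_y = 15.00 kip, M_O = 139.5 kip·ft

ΣF_x = 0: O_x = 0.
ΣF_y = 0: O_y − 15 = 0 → O_y = 15.00 kip.
ΣM about O: M_O − 15·9.3 = 0 → M_O = 139.5 kip·ft.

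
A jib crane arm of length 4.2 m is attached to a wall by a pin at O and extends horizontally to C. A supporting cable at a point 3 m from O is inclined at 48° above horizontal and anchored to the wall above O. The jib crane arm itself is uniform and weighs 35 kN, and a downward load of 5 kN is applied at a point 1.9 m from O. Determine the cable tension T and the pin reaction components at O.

T = 37.23 kN, O_x = 24.91 kN, O_y = 12.33 kN

ΣM about O: T·sin48°·3 − 35·2.1 − 5·1.9 = 0 → T = 83/(3·0.743145) = 37.2292 ≈ 37.23 kN.
ΣF_x = 0: O_x − T·cos48° = 0 → O_x = 37.2292 × 0.669131 = 24.91 kN.
ΣF_y = 0: O_y + T·sin48° − 35 − 5 = 0 → O_y = 40 − 37.2292 × 0.743145 = 12.33 kN.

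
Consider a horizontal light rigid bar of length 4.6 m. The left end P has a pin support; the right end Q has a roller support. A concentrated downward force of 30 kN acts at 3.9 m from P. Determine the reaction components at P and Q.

Taking moments about P: Q_y·4.6 − 30·3.9 = 0 → Q_y = 117/4.6 = 25.4348 ≈ 25.43 kN.
ΣF_y = 0: P_y + 25.4348 − 30 = 0 → P_y = 4.565 kN.
ΣF_x = 0: no horizontal applied forces, so P_x = 0.

P_x = 0, P_y = 4.565 kN, Q_y = 25.43 kN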